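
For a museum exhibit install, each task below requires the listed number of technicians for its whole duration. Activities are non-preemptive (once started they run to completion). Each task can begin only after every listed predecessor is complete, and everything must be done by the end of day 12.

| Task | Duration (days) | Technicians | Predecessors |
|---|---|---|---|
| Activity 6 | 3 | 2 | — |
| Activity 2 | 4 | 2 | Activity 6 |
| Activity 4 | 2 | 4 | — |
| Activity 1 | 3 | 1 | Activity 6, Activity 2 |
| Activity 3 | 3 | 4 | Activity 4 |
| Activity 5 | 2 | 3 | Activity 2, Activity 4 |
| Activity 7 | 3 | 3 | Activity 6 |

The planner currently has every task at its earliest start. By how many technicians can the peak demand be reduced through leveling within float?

Early-start peak: d1:6  d2:6  d3:6  d4:9  d5:9  d6:5  d7:2  d8:4  d9:4  d10:1  d11:0  d12:0 ⇒ 9.
Leveled (Activity 6@1, Activity 2@4, Activity 4@1, Activity 1@8, Activity 3@3, Activity 5@8, Activity 7@10): d1:6  d2:6  d3:6  d4:6  d5:6  d6:2  d7:2  d8:4  d9:4  d10:4  d11:3  d12:3 ⇒ 6.
Reduction 9 − 6 = 3.

3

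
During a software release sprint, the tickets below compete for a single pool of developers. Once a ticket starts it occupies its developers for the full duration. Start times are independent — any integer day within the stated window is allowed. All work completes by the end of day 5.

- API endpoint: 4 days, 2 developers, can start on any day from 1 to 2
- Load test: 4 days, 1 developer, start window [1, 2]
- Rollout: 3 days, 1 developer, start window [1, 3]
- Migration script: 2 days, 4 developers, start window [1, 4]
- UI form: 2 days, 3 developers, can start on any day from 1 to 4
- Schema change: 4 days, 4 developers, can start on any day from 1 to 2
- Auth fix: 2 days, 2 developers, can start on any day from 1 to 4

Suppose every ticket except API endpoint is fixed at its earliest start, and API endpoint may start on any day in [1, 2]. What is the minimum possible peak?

17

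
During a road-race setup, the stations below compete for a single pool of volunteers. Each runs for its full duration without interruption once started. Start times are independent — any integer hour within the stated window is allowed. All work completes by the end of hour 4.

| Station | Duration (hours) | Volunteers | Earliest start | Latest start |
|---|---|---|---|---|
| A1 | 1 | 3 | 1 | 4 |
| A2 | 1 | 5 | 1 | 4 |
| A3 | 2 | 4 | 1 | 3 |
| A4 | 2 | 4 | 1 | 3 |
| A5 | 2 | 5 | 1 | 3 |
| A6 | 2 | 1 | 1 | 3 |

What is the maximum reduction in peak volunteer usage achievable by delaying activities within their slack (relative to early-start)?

12

Early-start peak: h1:22  h2:14  h3:0  h4:0 ⇒ 22.
Leveled (A1@1, A2@2, A3@1, A4@3, A5@3, A6@1): h1:8  h2:10  h3:9  h4:9 ⇒ 10.
Reduction 22 − 10 = 12.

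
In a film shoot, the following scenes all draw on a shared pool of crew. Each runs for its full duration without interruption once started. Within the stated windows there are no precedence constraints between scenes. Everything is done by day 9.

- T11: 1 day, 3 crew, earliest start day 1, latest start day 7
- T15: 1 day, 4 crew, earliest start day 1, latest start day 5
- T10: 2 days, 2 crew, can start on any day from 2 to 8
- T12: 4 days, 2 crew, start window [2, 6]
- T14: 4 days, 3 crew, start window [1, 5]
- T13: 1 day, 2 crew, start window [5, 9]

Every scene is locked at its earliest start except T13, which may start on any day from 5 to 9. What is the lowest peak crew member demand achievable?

T13@5: d1:10  d2:7  d3:7  d4:5  d5:4  d6:0  d7:0  d8:0  d9:0 → peak 10
T13@6: d1:10  d2:7  d3:7  d4:5  d5:2  d6:2  d7:0  d8:0  d9:0 → peak 10
T13@7: d1:10  d2:7  d3:7  d4:5  d5:2  d6:0  d7:2  d8:0  d9:0 → peak 10
T13@8: d1:10  d2:7  d3:7  d4:5  d5:2  d6:0  d7:0  d8:2  d9:0 → peak 10
T13@9: d1:10  d2:7  d3:7  d4:5  d5:2  d6:0  d7:0  d8:0  d9:2 → peak 10
Best is T13@5, peak 10.

10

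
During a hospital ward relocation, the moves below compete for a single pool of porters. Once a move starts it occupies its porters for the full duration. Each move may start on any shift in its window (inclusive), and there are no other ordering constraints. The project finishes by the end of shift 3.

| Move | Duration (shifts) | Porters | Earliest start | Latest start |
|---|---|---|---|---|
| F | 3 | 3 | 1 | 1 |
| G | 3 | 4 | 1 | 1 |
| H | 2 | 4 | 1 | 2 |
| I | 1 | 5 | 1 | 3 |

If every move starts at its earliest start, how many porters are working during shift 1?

16

At early start, shift 1 has: F, G, H, I.
Demand: 3 + 4 + 4 + 5 = 16.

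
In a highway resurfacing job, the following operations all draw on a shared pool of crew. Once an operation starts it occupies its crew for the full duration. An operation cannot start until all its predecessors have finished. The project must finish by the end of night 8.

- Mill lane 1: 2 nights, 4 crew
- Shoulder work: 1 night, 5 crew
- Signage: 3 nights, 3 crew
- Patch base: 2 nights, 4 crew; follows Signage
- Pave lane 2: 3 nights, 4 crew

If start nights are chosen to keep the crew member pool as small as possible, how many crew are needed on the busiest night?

7

Early-start (Mill lane 1@1, Shoulder work@1, Signage@1, Patch base@4, Pave lane 2@1) gives peak 16: n1:16  n2:11  n3:7  n4:4  n5:4  n6:0  n7:0  n8:0.
Shift Shoulder work→3, Signage→4, Patch base→7, Pave lane 2→4.
Schedule Mill lane 1@1, Shoulder work@3, Signage@4, Patch base@7, Pave lane 2@4: n1:4  n2:4  n3:5  n4:7  n5:7  n6:7  n7:4  n8:4 — peak 7.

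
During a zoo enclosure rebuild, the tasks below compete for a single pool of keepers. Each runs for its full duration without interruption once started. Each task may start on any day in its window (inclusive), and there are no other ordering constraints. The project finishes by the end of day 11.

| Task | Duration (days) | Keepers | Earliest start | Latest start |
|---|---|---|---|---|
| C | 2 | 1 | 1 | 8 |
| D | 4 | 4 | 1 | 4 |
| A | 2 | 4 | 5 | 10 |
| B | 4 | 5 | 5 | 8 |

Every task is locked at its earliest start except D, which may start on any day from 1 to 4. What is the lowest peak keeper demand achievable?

D@1: d1:5  d2:5  d3:4  d4:4  d5:9  d6:9  d7:5  d8:5  d9:0  d10:0  d11:0 → peak 9
D@2: d1:1  d2:5  d3:4  d4:4  d5:13  d6:9  d7:5  d8:5  d9:0  d10:0  d11:0 → peak 13
D@3: d1:1  d2:1  d3:4  d4:4  d5:13  d6:13  d7:5  d8:5  d9:0  d10:0  d11:0 → peak 13
D@4: d1:1  d2:1  d3:0  d4:4  d5:13  d6:13  d7:9  d8:5  d9:0  d10:0  d11:0 → peak 13
Best is D@1, peak 9.

9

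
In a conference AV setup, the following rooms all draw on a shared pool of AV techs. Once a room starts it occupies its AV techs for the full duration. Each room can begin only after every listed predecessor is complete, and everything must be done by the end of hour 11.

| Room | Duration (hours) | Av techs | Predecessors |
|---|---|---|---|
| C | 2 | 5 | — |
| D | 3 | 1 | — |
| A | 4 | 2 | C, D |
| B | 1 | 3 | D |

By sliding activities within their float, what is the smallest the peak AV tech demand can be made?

5

Early-start (C@1, D@1, A@4, B@4) gives peak 6: h1:6  h2:6  h3:1  h4:5  h5:2  h6:2  h7:2  h8:0  h9:0  h10:0  h11:0.
Shift D→3, A→6, B→6.
Schedule C@1, D@3, A@6, B@6: h1:5  h2:5  h3:1  h4:1  h5:1  h6:5  h7:2  h8:2  h9:2  h10:0  h11:0 — peak 5.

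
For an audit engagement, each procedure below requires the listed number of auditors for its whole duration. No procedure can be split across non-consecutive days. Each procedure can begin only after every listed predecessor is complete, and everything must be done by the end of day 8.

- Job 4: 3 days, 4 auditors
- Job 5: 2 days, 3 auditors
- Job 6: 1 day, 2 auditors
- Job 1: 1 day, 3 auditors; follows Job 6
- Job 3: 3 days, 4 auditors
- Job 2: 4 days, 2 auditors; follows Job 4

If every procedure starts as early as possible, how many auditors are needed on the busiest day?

Early-start schedule: Job 4@1, Job 5@1, Job 6@1, Job 1@2, Job 3@1, Job 2@4.
Load per day: day 1: 13, day 2: 14, day 3: 8, day 4: 2, day 5: 2, day 6: 2, day 7: 2, day 8: 0.
Peak is 14.

14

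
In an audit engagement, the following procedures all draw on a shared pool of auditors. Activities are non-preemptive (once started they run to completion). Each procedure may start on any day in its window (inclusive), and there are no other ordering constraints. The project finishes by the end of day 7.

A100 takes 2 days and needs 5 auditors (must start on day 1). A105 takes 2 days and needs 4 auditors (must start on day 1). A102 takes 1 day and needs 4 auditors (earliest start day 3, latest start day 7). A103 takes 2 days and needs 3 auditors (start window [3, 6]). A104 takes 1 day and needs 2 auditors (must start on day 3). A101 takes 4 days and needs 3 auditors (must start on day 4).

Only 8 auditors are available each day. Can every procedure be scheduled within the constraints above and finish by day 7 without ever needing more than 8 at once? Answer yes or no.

The minimum achievable peak is 9; 8 < 9, so no feasible schedule stays within the cap.

no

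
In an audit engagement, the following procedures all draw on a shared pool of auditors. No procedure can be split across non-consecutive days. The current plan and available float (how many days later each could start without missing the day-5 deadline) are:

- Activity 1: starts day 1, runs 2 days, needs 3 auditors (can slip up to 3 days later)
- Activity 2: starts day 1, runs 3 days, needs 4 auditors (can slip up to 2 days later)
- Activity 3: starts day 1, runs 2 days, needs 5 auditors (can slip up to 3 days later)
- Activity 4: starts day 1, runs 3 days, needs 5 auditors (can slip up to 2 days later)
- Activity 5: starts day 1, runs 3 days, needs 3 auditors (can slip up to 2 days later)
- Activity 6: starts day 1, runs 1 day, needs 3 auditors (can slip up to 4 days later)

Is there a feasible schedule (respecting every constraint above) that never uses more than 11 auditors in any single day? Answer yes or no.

The minimum achievable peak is 12; 11 < 12, so no feasible schedule stays within the cap.

no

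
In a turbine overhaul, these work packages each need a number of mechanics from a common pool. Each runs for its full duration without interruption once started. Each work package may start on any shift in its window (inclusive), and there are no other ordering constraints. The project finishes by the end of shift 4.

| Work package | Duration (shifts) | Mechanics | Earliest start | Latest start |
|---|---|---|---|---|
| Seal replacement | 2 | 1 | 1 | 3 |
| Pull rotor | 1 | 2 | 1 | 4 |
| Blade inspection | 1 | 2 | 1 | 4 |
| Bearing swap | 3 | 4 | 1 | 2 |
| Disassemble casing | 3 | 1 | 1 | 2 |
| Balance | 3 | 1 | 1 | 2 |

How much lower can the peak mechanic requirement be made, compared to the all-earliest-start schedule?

4

Early-start peak: s1:11  s2:7  s3:6  s4:0 ⇒ 11.
Leveled (Seal replacement@1, Pull rotor@1, Blade inspection@1, Bearing swap@2, Disassemble casing@1, Balance@1): s1:7  s2:7  s3:6  s4:4 ⇒ 7.
Reduction 11 − 7 = 4.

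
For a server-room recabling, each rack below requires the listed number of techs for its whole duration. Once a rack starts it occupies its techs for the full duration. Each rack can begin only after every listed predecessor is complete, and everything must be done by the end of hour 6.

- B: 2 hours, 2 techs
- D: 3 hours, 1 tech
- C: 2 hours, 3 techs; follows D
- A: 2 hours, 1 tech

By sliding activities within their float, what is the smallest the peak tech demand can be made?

Early-start (B@1, D@1, C@4, A@1) gives peak 4: h1:4  h2:4  h3:1  h4:3  h5:3  h6:0.
Shift C→5, A→3.
Schedule B@1, D@1, C@5, A@3: h1:3  h2:3  h3:2  h4:1  h5:3  h6:3 — peak 3.
Total tech-hours = 15 over 6 hours ⇒ peak ≥ ⌈15/6⌉ = 3, so 3 is optimal.

3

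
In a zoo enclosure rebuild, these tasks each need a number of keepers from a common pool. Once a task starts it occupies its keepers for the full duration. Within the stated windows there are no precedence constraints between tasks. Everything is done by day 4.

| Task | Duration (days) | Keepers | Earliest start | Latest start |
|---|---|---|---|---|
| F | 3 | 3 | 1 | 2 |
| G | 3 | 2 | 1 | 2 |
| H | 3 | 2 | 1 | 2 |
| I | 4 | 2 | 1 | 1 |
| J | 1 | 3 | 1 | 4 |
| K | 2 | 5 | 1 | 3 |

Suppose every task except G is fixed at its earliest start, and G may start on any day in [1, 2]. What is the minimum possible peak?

G@1: d1:17  d2:14  d3:9  d4:2 → peak 17
G@2: d1:15  d2:14  d3:9  d4:4 → peak 15
Best is G@2, peak 15.

15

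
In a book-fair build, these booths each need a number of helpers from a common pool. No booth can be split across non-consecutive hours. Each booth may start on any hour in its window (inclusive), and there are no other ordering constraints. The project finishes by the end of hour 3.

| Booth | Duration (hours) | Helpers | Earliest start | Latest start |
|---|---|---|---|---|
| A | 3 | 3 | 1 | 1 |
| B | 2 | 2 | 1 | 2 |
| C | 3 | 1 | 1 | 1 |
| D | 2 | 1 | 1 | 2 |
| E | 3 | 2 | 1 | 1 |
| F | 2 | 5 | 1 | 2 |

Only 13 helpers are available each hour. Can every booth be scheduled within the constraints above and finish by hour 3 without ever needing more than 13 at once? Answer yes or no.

no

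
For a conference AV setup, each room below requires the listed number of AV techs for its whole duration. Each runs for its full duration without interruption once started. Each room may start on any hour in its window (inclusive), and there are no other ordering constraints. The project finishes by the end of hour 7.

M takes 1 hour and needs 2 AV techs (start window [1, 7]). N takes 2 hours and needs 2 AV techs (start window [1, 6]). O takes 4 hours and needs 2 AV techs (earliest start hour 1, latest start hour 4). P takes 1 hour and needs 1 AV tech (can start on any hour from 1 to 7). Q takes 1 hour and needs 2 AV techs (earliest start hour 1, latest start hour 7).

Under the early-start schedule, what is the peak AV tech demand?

9

Early-start schedule: M@1, N@1, O@1, P@1, Q@1.
Load per hour: hour 1: 9, hour 2: 4, hour 3: 2, hour 4: 2, hour 5: 0, hour 6: 0, hour 7: 0.
Peak is 9.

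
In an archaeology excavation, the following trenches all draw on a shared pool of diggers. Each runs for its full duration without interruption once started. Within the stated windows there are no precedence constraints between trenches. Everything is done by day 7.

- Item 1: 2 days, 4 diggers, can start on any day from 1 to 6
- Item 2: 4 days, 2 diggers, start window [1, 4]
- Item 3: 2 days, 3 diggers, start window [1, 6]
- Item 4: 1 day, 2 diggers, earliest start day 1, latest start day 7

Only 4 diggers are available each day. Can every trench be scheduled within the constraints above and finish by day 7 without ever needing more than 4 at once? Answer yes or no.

The minimum achievable peak is 5; 4 < 5, so no feasible schedule stays within the cap.

no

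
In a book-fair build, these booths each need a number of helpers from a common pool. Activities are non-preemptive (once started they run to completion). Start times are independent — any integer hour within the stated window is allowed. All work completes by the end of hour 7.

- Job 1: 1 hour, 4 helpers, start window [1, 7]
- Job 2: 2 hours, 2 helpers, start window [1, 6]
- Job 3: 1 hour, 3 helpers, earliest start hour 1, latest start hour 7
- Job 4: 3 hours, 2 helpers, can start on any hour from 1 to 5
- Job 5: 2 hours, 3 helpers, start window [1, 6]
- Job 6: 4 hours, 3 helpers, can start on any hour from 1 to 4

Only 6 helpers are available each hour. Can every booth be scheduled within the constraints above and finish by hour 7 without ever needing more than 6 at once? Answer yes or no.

Schedule Job 1@1, Job 2@1, Job 3@2, Job 4@3, Job 5@6, Job 6@3: h1:6  h2:5  h3:5  h4:5  h5:5  h6:6  h7:3 — peak 6 ≤ 6.

yes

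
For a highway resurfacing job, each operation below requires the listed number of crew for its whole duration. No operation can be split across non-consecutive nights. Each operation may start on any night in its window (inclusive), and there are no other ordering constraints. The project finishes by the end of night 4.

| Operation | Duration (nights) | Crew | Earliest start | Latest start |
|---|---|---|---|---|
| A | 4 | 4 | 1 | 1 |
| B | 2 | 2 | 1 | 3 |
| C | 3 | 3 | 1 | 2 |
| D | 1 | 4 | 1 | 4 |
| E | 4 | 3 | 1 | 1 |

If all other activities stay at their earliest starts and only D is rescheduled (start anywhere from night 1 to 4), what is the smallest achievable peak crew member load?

12

D@1: n1:16  n2:12  n3:10  n4:7 → peak 16
D@2: n1:12  n2:16  n3:10  n4:7 → peak 16
D@3: n1:12  n2:12  n3:14  n4:7 → peak 14
D@4: n1:12  n2:12  n3:10  n4:11 → peak 12
Best is D@4, peak 12.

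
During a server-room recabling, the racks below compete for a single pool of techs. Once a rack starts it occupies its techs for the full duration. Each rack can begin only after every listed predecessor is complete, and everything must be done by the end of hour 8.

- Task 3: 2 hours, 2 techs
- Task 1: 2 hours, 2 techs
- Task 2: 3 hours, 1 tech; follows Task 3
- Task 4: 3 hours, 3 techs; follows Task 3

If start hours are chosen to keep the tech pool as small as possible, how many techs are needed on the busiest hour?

Early-start (Task 3@1, Task 1@1, Task 2@3, Task 4@3) gives peak 4: h1:4  h2:4  h3:4  h4:4  h5:4  h6:0  h7:0  h8:0.
Shift Task 1→3, Task 4→6.
Schedule Task 3@1, Task 1@3, Task 2@3, Task 4@6: h1:2  h2:2  h3:3  h4:3  h5:1  h6:3  h7:3  h8:3 — peak 3.
Total tech-hours = 20 over 8 hours ⇒ peak ≥ ⌈20/8⌉ = 3, so 3 is optimal.

3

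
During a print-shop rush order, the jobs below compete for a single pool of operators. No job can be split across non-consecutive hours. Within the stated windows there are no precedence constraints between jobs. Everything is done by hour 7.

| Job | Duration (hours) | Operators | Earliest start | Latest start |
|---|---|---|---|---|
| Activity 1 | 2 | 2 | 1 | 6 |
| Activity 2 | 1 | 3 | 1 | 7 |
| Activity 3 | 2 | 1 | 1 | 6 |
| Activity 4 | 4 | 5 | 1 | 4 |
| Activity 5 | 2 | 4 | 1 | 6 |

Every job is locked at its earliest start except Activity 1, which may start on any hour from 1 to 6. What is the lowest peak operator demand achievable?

Activity 1@1: h1:15  h2:12  h3:5  h4:5  h5:0  h6:0  h7:0 → peak 15
Activity 1@2: h1:13  h2:12  h3:7  h4:5  h5:0  h6:0  h7:0 → peak 13
Activity 1@3: h1:13  h2:10  h3:7  h4:7  h5:0  h6:0  h7:0 → peak 13
Activity 1@4: h1:13  h2:10  h3:5  h4:7  h5:2  h6:0  h7:0 → peak 13
Activity 1@5: h1:13  h2:10  h3:5  h4:5  h5:2  h6:2  h7:0 → peak 13
Activity 1@6: h1:13  h2:10  h3:5  h4:5  h5:0  h6:2  h7:2 → peak 13
Best is Activity 1@2, peak 13.

13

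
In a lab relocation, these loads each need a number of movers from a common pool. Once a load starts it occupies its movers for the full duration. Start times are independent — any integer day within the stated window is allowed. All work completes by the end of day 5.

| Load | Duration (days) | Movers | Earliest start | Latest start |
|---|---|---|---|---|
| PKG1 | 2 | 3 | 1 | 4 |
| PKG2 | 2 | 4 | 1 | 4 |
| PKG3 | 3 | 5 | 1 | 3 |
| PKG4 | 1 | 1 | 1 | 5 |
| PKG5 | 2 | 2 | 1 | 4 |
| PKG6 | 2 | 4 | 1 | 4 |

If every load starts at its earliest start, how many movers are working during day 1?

At early start, day 1 has: PKG1, PKG2, PKG3, PKG4, PKG5, PKG6.
Demand: 3 + 4 + 5 + 1 + 2 + 4 = 19.

19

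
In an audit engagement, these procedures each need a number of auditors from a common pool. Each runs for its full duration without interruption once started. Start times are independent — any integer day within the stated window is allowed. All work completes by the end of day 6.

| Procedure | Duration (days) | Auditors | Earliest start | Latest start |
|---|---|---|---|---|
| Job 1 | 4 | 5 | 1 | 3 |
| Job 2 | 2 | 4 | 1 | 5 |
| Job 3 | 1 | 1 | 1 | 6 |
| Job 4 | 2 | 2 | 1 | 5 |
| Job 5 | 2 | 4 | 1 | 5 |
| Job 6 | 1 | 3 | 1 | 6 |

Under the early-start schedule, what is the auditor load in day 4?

5

At early start, day 4 has: Job 1.
Demand: 5 = 5.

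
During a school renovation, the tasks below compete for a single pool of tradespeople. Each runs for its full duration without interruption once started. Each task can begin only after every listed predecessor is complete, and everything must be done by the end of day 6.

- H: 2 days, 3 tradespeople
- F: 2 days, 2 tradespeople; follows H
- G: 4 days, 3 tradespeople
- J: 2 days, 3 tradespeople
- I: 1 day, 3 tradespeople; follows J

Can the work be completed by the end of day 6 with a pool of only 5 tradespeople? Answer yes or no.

no

Total tradesperson-days = 31; over 6 days the average is 31/6 > 5, so some day must exceed 5.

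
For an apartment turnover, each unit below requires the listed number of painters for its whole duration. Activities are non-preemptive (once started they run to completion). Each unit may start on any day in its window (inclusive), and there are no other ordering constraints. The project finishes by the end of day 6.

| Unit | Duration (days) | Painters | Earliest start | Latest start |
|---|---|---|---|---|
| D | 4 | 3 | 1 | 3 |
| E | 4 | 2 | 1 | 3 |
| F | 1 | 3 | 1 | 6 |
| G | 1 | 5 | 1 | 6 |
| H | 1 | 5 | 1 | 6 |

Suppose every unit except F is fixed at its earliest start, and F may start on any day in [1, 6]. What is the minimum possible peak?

F@1: d1:18  d2:5  d3:5  d4:5  d5:0  d6:0 → peak 18
F@2: d1:15  d2:8  d3:5  d4:5  d5:0  d6:0 → peak 15
F@3: d1:15  d2:5  d3:8  d4:5  d5:0  d6:0 → peak 15
F@4: d1:15  d2:5  d3:5  d4:8  d5:0  d6:0 → peak 15
F@5: d1:15  d2:5  d3:5  d4:5  d5:3  d6:0 → peak 15
F@6: d1:15  d2:5  d3:5  d4:5  d5:0  d6:3 → peak 15
Best is F@2, peak 15.

15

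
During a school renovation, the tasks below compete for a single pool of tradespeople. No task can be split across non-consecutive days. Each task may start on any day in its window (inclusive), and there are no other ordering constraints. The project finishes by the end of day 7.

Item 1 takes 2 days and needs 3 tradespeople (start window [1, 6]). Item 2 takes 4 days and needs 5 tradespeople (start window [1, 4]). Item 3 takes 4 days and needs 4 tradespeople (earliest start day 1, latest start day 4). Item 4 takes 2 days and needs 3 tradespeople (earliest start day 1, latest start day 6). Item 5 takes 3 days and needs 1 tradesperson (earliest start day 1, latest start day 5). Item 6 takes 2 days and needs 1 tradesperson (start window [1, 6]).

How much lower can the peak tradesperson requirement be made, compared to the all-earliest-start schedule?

Early-start peak: d1:17  d2:17  d3:10  d4:9  d5:0  d6:0  d7:0 ⇒ 17.
Leveled (Item 1@1, Item 2@1, Item 3@3, Item 4@5, Item 5@5, Item 6@1): d1:9  d2:9  d3:9  d4:9  d5:8  d6:8  d7:1 ⇒ 9.
Reduction 17 − 9 = 8.

8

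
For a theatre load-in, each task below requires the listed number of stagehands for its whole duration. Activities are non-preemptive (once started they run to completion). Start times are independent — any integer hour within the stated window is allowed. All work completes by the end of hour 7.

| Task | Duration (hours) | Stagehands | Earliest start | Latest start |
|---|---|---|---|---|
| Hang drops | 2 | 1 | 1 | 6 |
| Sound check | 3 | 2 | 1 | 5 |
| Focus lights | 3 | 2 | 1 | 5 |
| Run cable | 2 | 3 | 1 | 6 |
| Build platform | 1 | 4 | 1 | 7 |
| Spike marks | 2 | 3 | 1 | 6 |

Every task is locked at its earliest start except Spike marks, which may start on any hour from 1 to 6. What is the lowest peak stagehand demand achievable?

Spike marks@1: h1:15  h2:11  h3:4  h4:0  h5:0  h6:0  h7:0 → peak 15
Spike marks@2: h1:12  h2:11  h3:7  h4:0  h5:0  h6:0  h7:0 → peak 12
Spike marks@3: h1:12  h2:8  h3:7  h4:3  h5:0  h6:0  h7:0 → peak 12
Spike marks@4: h1:12  h2:8  h3:4  h4:3  h5:3  h6:0  h7:0 → peak 12
Spike marks@5: h1:12  h2:8  h3:4  h4:0  h5:3  h6:3  h7:0 → peak 12
Spike marks@6: h1:12  h2:8  h3:4  h4:0  h5:0  h6:3  h7:3 → peak 12
Best is Spike marks@2, peak 12.

12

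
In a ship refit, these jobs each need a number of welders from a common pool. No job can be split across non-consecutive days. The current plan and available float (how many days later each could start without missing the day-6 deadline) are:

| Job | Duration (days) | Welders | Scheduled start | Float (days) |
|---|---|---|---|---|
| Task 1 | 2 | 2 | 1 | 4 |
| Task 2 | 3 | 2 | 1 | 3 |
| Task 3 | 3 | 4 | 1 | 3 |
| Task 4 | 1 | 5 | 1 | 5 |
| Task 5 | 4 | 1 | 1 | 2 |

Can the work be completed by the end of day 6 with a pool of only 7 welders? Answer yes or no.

yes

Schedule Task 1@1, Task 2@1, Task 3@3, Task 4@6, Task 5@1: d1:5  d2:5  d3:7  d4:5  d5:4  d6:5 — peak 7 ≤ 7.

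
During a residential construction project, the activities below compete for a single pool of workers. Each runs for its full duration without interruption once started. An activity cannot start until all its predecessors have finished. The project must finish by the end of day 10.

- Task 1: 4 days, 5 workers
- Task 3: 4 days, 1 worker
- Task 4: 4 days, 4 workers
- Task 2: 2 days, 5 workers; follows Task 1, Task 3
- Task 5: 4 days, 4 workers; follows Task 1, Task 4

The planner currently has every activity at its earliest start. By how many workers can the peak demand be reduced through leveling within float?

1

Early-start peak: d1:10  d2:10  d3:10  d4:10  d5:9  d6:9  d7:4  d8:4  d9:0  d10:0 ⇒ 10.
Leveled (Task 1@1, Task 3@5, Task 4@1, Task 2@9, Task 5@5): d1:9  d2:9  d3:9  d4:9  d5:5  d6:5  d7:5  d8:5  d9:5  d10:5 ⇒ 9.
Reduction 10 − 9 = 1.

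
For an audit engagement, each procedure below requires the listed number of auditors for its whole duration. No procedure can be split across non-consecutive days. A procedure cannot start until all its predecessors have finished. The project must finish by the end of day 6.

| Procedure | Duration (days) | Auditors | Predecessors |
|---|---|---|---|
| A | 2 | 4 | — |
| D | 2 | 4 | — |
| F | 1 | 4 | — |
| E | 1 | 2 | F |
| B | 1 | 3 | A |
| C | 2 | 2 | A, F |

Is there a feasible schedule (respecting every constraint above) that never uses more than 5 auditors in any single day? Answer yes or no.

no

The minimum achievable peak is 6; 5 < 6, so no feasible schedule stays within the cap.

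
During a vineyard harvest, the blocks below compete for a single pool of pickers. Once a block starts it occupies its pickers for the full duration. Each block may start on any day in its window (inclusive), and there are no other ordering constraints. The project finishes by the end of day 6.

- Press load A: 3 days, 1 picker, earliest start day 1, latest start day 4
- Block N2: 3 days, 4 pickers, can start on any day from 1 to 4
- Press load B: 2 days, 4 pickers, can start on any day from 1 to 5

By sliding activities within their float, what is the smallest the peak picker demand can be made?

Early-start (Press load A@1, Block N2@1, Press load B@1) gives peak 9: d1:9  d2:9  d3:5  d4:0  d5:0  d6:0.
Shift Press load B→4.
Schedule Press load A@1, Block N2@1, Press load B@4: d1:5  d2:5  d3:5  d4:4  d5:4  d6:0 — peak 5.

5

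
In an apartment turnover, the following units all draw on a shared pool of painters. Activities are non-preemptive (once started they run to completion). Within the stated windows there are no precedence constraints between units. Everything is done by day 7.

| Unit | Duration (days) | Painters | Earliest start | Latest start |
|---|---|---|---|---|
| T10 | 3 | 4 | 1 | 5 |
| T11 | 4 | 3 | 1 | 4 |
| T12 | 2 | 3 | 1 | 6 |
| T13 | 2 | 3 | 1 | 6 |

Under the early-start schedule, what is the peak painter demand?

Early-start schedule: T10@1, T11@1, T12@1, T13@1.
Load per day: day 1: 13, day 2: 13, day 3: 7, day 4: 3, day 5: 0, day 6: 0, day 7: 0.
Peak is 13.

13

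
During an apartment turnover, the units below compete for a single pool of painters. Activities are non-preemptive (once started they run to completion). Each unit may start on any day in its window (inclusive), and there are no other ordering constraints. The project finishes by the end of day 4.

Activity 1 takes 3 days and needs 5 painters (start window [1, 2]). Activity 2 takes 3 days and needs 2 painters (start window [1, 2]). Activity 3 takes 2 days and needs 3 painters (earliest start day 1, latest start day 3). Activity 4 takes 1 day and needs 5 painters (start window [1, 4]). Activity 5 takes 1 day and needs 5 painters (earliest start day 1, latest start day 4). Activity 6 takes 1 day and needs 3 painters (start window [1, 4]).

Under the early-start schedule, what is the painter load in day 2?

10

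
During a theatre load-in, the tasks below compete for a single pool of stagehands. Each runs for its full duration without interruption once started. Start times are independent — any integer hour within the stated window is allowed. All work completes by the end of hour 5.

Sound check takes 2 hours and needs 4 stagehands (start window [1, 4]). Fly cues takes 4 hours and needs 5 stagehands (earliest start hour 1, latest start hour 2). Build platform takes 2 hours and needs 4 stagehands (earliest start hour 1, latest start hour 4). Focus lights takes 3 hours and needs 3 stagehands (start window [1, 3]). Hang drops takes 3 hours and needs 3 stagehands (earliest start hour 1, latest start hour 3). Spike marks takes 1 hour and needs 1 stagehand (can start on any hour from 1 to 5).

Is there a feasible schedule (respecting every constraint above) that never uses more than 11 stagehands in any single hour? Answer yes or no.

no

The minimum achievable peak is 12; 11 < 12, so no feasible schedule stays within the cap.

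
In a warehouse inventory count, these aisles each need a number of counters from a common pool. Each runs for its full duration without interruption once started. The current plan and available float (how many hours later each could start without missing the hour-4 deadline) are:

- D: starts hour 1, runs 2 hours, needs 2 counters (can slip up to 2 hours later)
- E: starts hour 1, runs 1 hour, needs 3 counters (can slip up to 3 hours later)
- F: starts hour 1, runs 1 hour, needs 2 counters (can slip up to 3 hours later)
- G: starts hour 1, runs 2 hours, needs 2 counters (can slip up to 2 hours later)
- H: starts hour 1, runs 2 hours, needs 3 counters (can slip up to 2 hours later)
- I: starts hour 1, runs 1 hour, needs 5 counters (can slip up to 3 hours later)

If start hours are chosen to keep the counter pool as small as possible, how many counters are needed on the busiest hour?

7

Early-start (D@1, E@1, F@1, G@1, H@1, I@1) gives peak 17: h1:17  h2:7  h3:0  h4:0.
Shift G→2, H→2, I→4.
Schedule D@1, E@1, F@1, G@2, H@2, I@4: h1:7  h2:7  h3:5  h4:5 — peak 7.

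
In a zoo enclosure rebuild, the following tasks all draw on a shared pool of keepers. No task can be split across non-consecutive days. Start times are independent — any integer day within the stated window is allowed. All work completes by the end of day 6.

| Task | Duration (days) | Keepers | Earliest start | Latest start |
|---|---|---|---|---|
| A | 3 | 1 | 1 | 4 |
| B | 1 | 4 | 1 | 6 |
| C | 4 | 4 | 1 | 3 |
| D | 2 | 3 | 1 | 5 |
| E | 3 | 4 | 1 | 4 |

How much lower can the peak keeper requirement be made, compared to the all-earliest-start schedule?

8

Early-start peak: d1:16  d2:12  d3:9  d4:4  d5:0  d6:0 ⇒ 16.
Leveled (A@1, B@1, C@2, D@1, E@4): d1:8  d2:8  d3:5  d4:8  d5:8  d6:4 ⇒ 8.
Reduction 16 − 8 = 8.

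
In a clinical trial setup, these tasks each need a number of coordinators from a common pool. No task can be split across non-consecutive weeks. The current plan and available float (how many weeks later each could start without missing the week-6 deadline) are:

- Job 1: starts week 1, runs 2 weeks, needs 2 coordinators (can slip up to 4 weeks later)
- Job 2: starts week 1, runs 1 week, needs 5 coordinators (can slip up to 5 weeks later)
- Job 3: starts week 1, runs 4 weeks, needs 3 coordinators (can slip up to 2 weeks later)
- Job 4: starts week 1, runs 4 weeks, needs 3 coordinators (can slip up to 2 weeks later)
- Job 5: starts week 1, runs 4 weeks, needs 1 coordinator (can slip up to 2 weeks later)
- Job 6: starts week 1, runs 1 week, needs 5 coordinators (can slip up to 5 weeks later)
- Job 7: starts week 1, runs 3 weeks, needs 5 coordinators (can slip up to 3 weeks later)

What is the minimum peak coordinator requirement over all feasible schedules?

12

Early-start (Job 1@1, Job 2@1, Job 3@1, Job 4@1, Job 5@1, Job 6@1, Job 7@1) gives peak 24: w1:24  w2:14  w3:12  w4:7  w5:0  w6:0.
Shift Job 4→2, Job 6→3, Job 7→4.
Schedule Job 1@1, Job 2@1, Job 3@1, Job 4@2, Job 5@1, Job 6@3, Job 7@4: w1:11  w2:9  w3:12  w4:12  w5:8  w6:5 — peak 12.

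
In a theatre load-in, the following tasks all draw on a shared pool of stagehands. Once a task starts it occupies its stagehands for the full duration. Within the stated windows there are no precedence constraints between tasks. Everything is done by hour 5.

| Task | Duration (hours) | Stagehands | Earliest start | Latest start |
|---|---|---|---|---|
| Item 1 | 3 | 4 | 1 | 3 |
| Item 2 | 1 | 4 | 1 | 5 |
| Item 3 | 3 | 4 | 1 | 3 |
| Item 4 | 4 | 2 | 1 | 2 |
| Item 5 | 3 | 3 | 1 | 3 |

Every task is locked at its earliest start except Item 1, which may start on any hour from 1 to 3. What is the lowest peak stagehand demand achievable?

13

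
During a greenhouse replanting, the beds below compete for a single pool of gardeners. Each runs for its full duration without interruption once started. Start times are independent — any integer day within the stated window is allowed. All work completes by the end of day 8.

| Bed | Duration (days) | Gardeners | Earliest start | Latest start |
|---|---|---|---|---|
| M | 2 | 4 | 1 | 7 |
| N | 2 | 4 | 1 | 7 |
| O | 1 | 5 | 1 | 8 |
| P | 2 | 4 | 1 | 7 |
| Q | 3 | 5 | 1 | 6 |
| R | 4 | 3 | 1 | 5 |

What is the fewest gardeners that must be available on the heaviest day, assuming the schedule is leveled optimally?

8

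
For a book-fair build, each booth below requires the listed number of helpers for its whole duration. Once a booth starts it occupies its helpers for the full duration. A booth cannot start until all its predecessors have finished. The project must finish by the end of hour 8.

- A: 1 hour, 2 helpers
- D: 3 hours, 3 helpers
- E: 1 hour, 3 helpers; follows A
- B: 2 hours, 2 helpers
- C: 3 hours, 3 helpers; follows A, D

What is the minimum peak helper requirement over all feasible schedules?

5

Early-start (A@1, D@1, E@2, B@1, C@4) gives peak 8: h1:7  h2:8  h3:3  h4:3  h5:3  h6:3  h7:0  h8:0.
Shift E→4, B→2, C→5.
Schedule A@1, D@1, E@4, B@2, C@5: h1:5  h2:5  h3:5  h4:3  h5:3  h6:3  h7:3  h8:0 — peak 5.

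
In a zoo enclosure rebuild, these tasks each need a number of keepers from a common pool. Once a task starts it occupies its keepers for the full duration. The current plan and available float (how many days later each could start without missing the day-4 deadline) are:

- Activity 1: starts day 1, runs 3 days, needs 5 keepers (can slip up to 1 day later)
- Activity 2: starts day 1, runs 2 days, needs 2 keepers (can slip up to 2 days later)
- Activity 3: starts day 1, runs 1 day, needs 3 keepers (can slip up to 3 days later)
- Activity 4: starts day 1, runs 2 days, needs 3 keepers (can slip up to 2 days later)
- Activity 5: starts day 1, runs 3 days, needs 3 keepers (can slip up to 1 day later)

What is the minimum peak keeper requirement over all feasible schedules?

11

Early-start (Activity 1@1, Activity 2@1, Activity 3@1, Activity 4@1, Activity 5@1) gives peak 16: d1:16  d2:13  d3:8  d4:0.
Shift Activity 4→3, Activity 5→2.
Schedule Activity 1@1, Activity 2@1, Activity 3@1, Activity 4@3, Activity 5@2: d1:10  d2:10  d3:11  d4:6 — peak 11.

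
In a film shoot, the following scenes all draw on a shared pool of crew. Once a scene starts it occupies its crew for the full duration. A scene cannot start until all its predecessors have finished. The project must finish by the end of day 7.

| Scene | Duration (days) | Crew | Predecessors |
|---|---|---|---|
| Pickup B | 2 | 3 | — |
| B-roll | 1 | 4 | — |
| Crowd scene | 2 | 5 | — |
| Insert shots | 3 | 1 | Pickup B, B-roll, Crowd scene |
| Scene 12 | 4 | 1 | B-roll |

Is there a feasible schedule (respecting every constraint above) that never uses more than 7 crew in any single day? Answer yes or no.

yes

Schedule Pickup B@1, B-roll@1, Crowd scene@3, Insert shots@5, Scene 12@2: d1:7  d2:4  d3:6  d4:6  d5:2  d6:1  d7:1 — peak 7 ≤ 7.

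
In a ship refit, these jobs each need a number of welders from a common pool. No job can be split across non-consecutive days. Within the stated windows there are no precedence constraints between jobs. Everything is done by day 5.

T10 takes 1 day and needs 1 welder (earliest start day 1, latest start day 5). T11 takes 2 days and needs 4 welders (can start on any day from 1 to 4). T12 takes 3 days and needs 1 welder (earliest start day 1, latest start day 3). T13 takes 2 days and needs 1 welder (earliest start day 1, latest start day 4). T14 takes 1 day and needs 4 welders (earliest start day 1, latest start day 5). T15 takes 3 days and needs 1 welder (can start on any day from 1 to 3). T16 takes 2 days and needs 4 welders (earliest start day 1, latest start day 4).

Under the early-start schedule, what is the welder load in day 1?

At early start, day 1 has: T10, T11, T12, T13, T14, T15, T16.
Demand: 1 + 4 + 1 + 1 + 4 + 1 + 4 = 16.

16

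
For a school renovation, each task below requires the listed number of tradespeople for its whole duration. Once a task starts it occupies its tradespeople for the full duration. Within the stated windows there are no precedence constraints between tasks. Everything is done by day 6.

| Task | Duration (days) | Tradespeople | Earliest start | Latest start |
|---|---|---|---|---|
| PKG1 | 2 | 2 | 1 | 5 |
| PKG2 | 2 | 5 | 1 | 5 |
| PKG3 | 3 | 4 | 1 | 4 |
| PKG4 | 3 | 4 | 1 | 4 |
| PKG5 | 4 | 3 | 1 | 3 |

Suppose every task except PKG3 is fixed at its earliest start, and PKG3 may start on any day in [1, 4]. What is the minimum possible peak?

14

PKG3@1: d1:18  d2:18  d3:11  d4:3  d5:0  d6:0 → peak 18
PKG3@2: d1:14  d2:18  d3:11  d4:7  d5:0  d6:0 → peak 18
PKG3@3: d1:14  d2:14  d3:11  d4:7  d5:4  d6:0 → peak 14
PKG3@4: d1:14  d2:14  d3:7  d4:7  d5:4  d6:4 → peak 14
Best is PKG3@3, peak 14.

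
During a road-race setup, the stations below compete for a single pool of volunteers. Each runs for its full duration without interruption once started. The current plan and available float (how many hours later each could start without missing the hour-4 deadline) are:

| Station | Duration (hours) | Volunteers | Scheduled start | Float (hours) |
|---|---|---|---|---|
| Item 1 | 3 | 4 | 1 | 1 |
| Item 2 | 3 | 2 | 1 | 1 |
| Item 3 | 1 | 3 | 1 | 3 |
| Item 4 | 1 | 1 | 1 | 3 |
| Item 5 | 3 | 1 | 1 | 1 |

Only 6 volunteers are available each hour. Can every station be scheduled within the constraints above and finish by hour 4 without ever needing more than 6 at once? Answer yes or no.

Total volunteer-hours = 25; over 4 hours the average is 25/4 > 6, so some hour must exceed 6.

no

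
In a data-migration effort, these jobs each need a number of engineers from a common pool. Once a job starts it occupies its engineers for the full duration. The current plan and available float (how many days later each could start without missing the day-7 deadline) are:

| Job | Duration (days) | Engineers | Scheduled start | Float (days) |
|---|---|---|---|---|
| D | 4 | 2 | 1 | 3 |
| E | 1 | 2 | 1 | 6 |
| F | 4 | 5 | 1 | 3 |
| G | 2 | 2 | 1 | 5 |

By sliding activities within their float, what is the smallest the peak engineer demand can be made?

7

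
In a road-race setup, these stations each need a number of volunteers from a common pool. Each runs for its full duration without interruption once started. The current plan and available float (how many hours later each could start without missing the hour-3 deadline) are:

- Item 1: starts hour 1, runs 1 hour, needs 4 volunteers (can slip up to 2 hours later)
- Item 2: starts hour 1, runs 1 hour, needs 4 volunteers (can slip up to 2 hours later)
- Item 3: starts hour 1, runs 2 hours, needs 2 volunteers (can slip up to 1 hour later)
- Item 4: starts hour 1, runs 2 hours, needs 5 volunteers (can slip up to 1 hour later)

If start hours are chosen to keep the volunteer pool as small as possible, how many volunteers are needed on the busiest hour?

8

Early-start (Item 1@1, Item 2@1, Item 3@1, Item 4@1) gives peak 15: h1:15  h2:7  h3:0.
Shift Item 3→2, Item 4→2.
Schedule Item 1@1, Item 2@1, Item 3@2, Item 4@2: h1:8  h2:7  h3:7 — peak 8.
Total volunteer-hours = 22 over 3 hours ⇒ peak ≥ ⌈22/3⌉ = 8, so 8 is optimal.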